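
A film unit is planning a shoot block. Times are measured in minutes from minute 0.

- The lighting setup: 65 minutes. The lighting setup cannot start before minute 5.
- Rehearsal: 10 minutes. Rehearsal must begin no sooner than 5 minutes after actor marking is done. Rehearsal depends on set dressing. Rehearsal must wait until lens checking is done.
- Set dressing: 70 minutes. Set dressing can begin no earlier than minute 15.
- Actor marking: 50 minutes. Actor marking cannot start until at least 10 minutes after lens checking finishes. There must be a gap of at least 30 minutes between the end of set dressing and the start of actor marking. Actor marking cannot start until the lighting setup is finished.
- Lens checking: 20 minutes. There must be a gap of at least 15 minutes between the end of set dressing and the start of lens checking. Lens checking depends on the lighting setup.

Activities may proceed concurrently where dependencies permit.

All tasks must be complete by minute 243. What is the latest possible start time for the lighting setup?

83

To finish by minute 243, rehearsal (duration 10) must start no later than minute 233.
Actor marking has to be done before rehearsal (must start by minute 233, minus 5-minute gap → minute 228). That means finishing by minute 228, i.e. starting by 228 − 50 = minute 178.
Lens checking must finish in time for actor marking (must start by minute 178, minus 10-minute gap → minute 168); rehearsal (must start by minute 233). The tightest is minute 168, so lens checking must start by 168 − 20 = minute 148.
The lighting setup feeds lens checking (must start by minute 148); actor marking (must start by minute 178). Taking the minimum, the lighting setup must finish by minute 148 and start by 148 − 65 = minute 83.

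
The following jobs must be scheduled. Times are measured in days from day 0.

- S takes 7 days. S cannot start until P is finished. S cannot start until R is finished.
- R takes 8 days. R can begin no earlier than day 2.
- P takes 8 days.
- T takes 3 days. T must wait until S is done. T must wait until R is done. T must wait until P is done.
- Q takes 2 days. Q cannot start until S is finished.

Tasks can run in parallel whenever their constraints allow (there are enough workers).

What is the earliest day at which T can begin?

17

After its own release at day 2, R can start at day 2 and finishes at day 10.
P can start immediately at day 0; it finishes at day 8.
S needs all of P (finishes day 8); R (finishes day 10). That puts its earliest start at day 10; it finishes at 10 + 7 = day 17.
T waits on S (finishes day 17); R (finishes day 10); P (finishes day 8). The latest of these is day 17, which is the earliest T can start.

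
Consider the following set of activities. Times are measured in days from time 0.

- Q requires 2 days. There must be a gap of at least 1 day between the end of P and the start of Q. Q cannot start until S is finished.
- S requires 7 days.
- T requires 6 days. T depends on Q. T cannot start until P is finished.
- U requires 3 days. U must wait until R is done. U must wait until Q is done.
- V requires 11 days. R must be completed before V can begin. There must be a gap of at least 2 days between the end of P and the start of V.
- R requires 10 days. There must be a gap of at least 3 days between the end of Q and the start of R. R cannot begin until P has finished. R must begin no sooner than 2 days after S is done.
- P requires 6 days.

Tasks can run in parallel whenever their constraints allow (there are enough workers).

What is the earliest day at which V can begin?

22

S can start immediately at day 0; it finishes at day 7.
Nothing blocks P, so it runs from day 0 to day 6.
Q has to wait for P (finishes day 6, plus 1-day gap → day 7); S (finishes day 7). The latest of these is day 7, so Q runs day 7 to 7 + 2 = day 9.
For R: Q (finishes day 9, plus 3-day gap → day 12); P (finishes day 6); S (finishes day 7, plus 2-day gap → day 9). Taking the maximum gives a start of day 12, and it finishes at 12 + 10 = day 22.
V waits on R (finishes day 22); P (finishes day 6, plus 2-day gap → day 8). The latest of these is day 22, which is the earliest V can start.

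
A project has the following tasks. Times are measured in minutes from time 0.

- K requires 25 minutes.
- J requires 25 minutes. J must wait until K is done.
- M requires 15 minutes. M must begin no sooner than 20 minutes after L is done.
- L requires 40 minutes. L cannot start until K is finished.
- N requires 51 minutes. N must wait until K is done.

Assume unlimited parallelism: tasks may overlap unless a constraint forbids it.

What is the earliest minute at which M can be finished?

Nothing blocks K, so it runs from minute 0 to minute 25.
L waits on K (finishes minute 25), so it starts at minute 25 and finishes at 25 + 40 = minute 65.
M waits on L (finishes minute 65, plus 20-minute gap → minute 85), so it starts at minute 85 and finishes at 85 + 15 = minute 100.

100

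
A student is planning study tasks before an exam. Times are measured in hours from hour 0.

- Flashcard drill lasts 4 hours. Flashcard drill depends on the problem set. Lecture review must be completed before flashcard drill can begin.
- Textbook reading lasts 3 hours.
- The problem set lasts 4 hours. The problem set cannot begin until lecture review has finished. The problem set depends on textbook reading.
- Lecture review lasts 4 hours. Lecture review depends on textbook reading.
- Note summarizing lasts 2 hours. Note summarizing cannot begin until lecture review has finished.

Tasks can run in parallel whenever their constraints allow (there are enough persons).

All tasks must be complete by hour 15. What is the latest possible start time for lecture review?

3

To finish by hour 15, flashcard drill (duration 4) must start no later than hour 11.
The problem set has to be done before flashcard drill (must start by hour 11). That means finishing by hour 11, i.e. starting by 11 − 4 = hour 7.
Note summarizing has no dependents, so it just needs to finish by hour 15. Starting by 15 − 2 = hour 13 achieves that.
For lecture review: the problem set (must start by hour 7); flashcard drill (must start by hour 11); note summarizing (must start by hour 13). The most restrictive is hour 7; with a 4-hour duration, lecture review must start by hour 3.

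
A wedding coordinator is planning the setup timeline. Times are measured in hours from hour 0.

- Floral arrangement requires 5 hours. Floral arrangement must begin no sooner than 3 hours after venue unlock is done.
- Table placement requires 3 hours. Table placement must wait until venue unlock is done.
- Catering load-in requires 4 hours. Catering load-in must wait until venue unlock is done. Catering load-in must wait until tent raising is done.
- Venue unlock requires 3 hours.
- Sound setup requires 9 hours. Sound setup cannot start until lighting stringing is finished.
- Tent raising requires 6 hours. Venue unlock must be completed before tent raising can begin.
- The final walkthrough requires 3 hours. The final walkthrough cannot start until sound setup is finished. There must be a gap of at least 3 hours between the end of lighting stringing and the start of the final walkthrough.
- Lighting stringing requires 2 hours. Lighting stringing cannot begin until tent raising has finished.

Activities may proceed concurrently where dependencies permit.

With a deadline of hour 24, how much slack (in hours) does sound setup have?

Nothing blocks venue unlock, so it runs from hour 0 to hour 3.
Tent raising cannot begin until venue unlock (finishes hour 3). It runs from hour 3 to 3 + 6 = hour 9.
Lighting stringing waits on tent raising (finishes hour 9), so it starts at hour 9 and finishes at 9 + 2 = hour 11.
Sound setup waits on lighting stringing (finishes hour 11), so it starts at hour 11 and finishes at 11 + 9 = hour 20.

Working backward from the deadline:
The final walkthrough must finish by hour 24; it takes 3 hours, so it must start by 24 − 3 = hour 21.
Since the final walkthrough (must start by hour 21) depends on it, sound setup must finish by hour 21. Backing off its 9-hour duration gives a latest start of hour 12.
So sound setup can start as early as hour 11 and as late as hour 12, giving 12 − 11 = 1 hour of slack.

1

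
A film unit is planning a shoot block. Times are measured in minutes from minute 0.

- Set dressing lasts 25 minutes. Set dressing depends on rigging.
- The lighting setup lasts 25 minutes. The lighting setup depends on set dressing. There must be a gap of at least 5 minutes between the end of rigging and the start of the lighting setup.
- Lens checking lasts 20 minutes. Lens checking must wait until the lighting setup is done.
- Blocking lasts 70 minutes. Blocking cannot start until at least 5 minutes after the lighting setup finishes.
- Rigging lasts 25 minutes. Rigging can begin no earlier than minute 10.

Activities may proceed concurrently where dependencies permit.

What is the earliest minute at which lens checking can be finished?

105

Rigging waits on its own release at minute 10, so it starts at minute 10 and finishes at 10 + 25 = minute 35.
After rigging (finishes minute 35), set dressing can start at minute 35 and finishes at minute 60.
The lighting setup needs all of set dressing (finishes minute 60); rigging (finishes minute 35, plus 5-minute gap → minute 40). That puts its earliest start at minute 60; it finishes at 60 + 25 = minute 85.
Lens checking waits on the lighting setup (finishes minute 85), so it starts at minute 85 and finishes at 85 + 20 = minute 105.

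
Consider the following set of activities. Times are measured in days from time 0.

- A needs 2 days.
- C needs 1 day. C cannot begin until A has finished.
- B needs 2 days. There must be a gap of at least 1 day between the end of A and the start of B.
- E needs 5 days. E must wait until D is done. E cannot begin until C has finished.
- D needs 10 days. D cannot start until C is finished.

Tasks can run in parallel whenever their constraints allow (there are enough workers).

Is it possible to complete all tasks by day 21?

Yes

A has no prerequisites, so it starts at day 0 and finishes at day 2.
C waits on A (finishes day 2), so it starts at day 2 and finishes at 2 + 1 = day 3.
After C (finishes day 3), D can start at day 3 and finishes at day 13.
For E: D (finishes day 13); C (finishes day 3). Taking the maximum gives a start of day 13, and it finishes at 13 + 5 = day 18.
B waits on A (finishes day 2, plus 1-day gap → day 3), so it starts at day 3 and finishes at 3 + 2 = day 5.
Every task is finished by day 18, which is no later than the deadline of 21, so the schedule is feasible.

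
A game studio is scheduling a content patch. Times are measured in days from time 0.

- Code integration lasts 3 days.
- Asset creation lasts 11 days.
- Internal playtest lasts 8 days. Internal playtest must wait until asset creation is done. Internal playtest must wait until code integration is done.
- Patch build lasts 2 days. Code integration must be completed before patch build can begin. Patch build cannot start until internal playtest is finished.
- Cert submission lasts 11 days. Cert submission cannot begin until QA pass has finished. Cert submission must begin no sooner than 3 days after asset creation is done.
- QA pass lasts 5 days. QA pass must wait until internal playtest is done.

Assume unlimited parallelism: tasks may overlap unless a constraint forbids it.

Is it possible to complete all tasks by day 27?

Nothing blocks code integration, so it runs from day 0 to day 3.
Asset creation has no prerequisites, so it starts at day 0 and finishes at day 11.
Internal playtest needs all of asset creation (finishes day 11); code integration (finishes day 3). That puts its earliest start at day 11; it finishes at 11 + 8 = day 19.
Patch build has to wait for code integration (finishes day 3); internal playtest (finishes day 19). The latest of these is day 19, so patch build runs day 19 to 19 + 2 = day 21.
After internal playtest (finishes day 19), QA pass can start at day 19 and finishes at day 24.
Cert submission has to wait for QA pass (finishes day 24); asset creation (finishes day 11, plus 3-day gap → day 14). The latest of these is day 24, so cert submission runs day 24 to 24 + 11 = day 35.
The earliest everything can be done is day 35, which is after the deadline of 27, so it is not possible.

No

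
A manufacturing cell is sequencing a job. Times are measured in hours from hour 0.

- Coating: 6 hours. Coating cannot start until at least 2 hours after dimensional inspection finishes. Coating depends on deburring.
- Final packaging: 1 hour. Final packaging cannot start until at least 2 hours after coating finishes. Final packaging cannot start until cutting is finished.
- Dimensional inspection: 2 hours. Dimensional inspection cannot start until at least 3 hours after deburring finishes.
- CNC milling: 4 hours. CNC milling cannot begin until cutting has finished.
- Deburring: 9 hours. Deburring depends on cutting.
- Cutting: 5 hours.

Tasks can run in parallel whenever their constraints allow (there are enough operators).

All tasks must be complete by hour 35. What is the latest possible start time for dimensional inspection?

To finish by hour 35, final packaging (duration 1) must start no later than hour 34.
Coating has to be done before final packaging (must start by hour 34, minus 2-hour gap → hour 32). That means finishing by hour 32, i.e. starting by 32 − 6 = hour 26.
Since coating (must start by hour 26, minus 2-hour gap → hour 24) depends on it, dimensional inspection must finish by hour 24. Backing off its 2-hour duration gives a latest start of hour 22.

22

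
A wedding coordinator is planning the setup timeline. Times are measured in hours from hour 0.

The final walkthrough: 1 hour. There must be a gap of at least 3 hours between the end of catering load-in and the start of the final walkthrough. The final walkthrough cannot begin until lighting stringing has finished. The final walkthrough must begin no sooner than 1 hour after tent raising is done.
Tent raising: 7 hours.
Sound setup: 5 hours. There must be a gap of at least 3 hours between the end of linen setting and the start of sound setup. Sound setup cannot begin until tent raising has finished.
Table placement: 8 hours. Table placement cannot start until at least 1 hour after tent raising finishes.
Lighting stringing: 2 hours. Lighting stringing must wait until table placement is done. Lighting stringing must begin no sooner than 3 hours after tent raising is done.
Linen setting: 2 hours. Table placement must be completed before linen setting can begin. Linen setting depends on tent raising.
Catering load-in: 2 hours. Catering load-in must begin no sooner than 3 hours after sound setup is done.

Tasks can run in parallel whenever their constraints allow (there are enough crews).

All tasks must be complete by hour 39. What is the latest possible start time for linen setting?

20

The final walkthrough has no dependents, so it just needs to finish by hour 39. Starting by 39 − 1 = hour 38 achieves that.
Catering load-in feeds into the final walkthrough (must start by hour 38, minus 3-hour gap → hour 35); so catering load-in must finish by hour 35 and therefore start by hour 33.
Since catering load-in (must start by hour 33, minus 3-hour gap → hour 30) depends on it, sound setup must finish by hour 30. Backing off its 5-hour duration gives a latest start of hour 25.
Linen setting feeds into sound setup (must start by hour 25, minus 3-hour gap → hour 22); so linen setting must finish by hour 22 and therefore start by hour 20.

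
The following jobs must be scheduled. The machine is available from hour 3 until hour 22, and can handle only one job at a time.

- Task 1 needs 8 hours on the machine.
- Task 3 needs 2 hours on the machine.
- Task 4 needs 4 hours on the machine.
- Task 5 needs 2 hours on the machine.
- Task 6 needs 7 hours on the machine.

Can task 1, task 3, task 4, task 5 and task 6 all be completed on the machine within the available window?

The machine window is 22 − 3 = 19 hours.
Running back to back, the jobs need 8 + 2 + 4 + 2 + 7 = 23 hours on the machine.
Since 23 > 19, they cannot all fit.

No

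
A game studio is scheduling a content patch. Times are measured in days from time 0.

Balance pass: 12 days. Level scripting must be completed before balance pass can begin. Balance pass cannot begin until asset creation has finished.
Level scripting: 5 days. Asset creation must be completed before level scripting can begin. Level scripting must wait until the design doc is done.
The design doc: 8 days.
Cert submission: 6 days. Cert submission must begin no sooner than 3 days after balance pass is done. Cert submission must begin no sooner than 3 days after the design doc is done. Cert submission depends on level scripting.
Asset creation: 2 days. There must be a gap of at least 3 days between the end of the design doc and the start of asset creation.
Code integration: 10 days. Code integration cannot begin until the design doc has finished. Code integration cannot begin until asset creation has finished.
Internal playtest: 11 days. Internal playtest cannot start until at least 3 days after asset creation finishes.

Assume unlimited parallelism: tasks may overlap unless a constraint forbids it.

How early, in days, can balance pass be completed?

30

The design doc can start immediately at day 0; it finishes at day 8.
After the design doc (finishes day 8, plus 3-day gap → day 11), asset creation can start at day 11 and finishes at day 13.
Level scripting has to wait for asset creation (finishes day 13); the design doc (finishes day 8). The latest of these is day 13, so level scripting runs day 13 to 13 + 5 = day 18.
Balance pass cannot start until level scripting (finishes day 18); asset creation (finishes day 13). The controlling bound is day 18, so balance pass finishes at 18 + 12 = day 30.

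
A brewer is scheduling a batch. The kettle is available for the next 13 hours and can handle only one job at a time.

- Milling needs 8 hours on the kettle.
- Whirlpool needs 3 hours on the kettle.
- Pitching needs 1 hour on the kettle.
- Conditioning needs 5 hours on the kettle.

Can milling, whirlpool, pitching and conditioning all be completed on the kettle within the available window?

No

Running back to back, the jobs need 8 + 3 + 1 + 5 = 17 hours on the kettle.
Since 17 > 13, they cannot all fit.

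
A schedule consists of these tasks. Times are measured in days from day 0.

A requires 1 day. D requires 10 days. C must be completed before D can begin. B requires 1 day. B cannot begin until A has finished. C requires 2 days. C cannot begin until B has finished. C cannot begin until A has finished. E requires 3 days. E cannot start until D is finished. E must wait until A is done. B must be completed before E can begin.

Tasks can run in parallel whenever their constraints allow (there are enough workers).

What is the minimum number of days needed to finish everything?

17

Nothing blocks A, so it runs from day 0 to day 1.
B waits on A (finishes day 1), so it starts at day 1 and finishes at 1 + 1 = day 2.
For C: B (finishes day 2); A (finishes day 1). Taking the maximum gives a start of day 2, and it finishes at 2 + 2 = day 4.
D cannot begin until C (finishes day 4). It runs from day 4 to 4 + 10 = day 14.
E cannot start until D (finishes day 14); A (finishes day 1); B (finishes day 2). The controlling bound is day 14, so E finishes at 14 + 3 = day 17.
All tasks are finished once the last one completes. Finish times: A at 1, B at 2, C at 4, D at 14, E at 17. The latest is day 17.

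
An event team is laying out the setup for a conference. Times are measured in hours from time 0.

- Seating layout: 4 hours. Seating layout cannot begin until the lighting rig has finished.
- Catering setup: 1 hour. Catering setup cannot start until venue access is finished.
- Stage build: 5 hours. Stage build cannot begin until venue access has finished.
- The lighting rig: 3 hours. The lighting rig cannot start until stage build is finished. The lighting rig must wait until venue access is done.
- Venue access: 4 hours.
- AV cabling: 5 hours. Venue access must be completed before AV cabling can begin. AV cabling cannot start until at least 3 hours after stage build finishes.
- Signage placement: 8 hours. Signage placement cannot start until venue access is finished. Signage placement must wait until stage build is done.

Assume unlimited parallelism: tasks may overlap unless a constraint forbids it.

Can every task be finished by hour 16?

Nothing blocks venue access, so it runs from hour 0 to hour 4.
Catering setup waits on venue access (finishes hour 4), so it starts at hour 4 and finishes at 4 + 1 = hour 5.
Stage build cannot begin until venue access (finishes hour 4). It runs from hour 4 to 4 + 5 = hour 9.
Signage placement has to wait for venue access (finishes hour 4); stage build (finishes hour 9). The latest of these is hour 9, so signage placement runs hour 9 to 9 + 8 = hour 17.
For AV cabling: venue access (finishes hour 4); stage build (finishes hour 9, plus 3-hour gap → hour 12). Taking the maximum gives a start of hour 12, and it finishes at 12 + 5 = hour 17.
For the lighting rig: stage build (finishes hour 9); venue access (finishes hour 4). Taking the maximum gives a start of hour 9, and it finishes at 9 + 3 = hour 12.
After the lighting rig (finishes hour 12), seating layout can start at hour 12 and finishes at hour 16.
The earliest everything can be done is hour 17, which is after the deadline of 16, so it is not possible.

No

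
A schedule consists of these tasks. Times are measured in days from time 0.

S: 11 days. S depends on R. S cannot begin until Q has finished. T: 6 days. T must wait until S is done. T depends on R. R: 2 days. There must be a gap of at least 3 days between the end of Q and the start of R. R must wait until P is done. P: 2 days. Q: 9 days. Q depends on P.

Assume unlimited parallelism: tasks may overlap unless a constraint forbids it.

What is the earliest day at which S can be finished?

Nothing blocks P, so it runs from day 0 to day 2.
After P (finishes day 2), Q can start at day 2 and finishes at day 11.
R cannot start until Q (finishes day 11, plus 3-day gap → day 14); P (finishes day 2). The controlling bound is day 14, so R finishes at 14 + 2 = day 16.
S needs all of R (finishes day 16); Q (finishes day 11). That puts its earliest start at day 16; it finishes at 16 + 11 = day 27.

27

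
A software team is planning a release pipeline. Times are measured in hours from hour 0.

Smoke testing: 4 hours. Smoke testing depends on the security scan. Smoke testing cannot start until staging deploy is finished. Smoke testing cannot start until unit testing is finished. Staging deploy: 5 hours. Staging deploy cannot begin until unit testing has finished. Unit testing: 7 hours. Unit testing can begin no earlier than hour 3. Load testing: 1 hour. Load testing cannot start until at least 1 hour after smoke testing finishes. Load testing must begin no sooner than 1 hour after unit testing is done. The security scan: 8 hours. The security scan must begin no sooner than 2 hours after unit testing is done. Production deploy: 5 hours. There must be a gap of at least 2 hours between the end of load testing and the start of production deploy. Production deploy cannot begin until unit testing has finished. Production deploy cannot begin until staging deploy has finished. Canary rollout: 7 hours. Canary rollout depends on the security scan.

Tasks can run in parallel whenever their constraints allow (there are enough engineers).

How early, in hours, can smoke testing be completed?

Unit testing cannot begin until its own release at hour 3. It runs from hour 3 to 3 + 7 = hour 10.
After unit testing (finishes hour 10), staging deploy can start at hour 10 and finishes at hour 15.
The security scan waits on unit testing (finishes hour 10, plus 2-hour gap → hour 12), so it starts at hour 12 and finishes at 12 + 8 = hour 20.
Smoke testing cannot start until the security scan (finishes hour 20); staging deploy (finishes hour 15); unit testing (finishes hour 10). The controlling bound is hour 20, so smoke testing finishes at 20 + 4 = hour 24.

24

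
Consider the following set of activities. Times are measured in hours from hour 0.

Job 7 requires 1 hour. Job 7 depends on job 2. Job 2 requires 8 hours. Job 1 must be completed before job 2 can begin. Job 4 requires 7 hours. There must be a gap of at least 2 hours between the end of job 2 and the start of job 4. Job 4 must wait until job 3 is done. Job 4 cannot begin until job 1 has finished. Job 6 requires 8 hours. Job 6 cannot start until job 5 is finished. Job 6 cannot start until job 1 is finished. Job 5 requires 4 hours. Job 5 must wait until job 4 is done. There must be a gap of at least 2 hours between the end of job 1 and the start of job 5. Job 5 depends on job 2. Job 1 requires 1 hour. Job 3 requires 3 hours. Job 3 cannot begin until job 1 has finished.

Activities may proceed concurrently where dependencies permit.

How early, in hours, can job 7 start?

Job 1 can start immediately at hour 0; it finishes at hour 1.
Job 2 waits on job 1 (finishes hour 1), so it starts at hour 1 and finishes at 1 + 8 = hour 9.
Job 7 waits on job 2 (finishes hour 9), so the earliest it can start is hour 9.

9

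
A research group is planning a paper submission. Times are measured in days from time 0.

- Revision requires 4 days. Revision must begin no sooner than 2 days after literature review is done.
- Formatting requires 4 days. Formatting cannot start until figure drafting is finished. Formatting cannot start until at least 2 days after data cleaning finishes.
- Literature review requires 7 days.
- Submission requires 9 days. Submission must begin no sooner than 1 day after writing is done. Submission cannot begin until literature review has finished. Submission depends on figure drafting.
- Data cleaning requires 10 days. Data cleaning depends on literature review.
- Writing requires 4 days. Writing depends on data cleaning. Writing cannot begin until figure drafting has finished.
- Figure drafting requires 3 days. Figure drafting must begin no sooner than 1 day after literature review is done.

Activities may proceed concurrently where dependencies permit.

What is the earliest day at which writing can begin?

Nothing blocks literature review, so it runs from day 0 to day 7.
Figure drafting waits on literature review (finishes day 7, plus 1-day gap → day 8), so it starts at day 8 and finishes at 8 + 3 = day 11.
Data cleaning waits on literature review (finishes day 7), so it starts at day 7 and finishes at 7 + 10 = day 17.
Writing waits on data cleaning (finishes day 17); figure drafting (finishes day 11). The latest of these is day 17, which is the earliest writing can start.

17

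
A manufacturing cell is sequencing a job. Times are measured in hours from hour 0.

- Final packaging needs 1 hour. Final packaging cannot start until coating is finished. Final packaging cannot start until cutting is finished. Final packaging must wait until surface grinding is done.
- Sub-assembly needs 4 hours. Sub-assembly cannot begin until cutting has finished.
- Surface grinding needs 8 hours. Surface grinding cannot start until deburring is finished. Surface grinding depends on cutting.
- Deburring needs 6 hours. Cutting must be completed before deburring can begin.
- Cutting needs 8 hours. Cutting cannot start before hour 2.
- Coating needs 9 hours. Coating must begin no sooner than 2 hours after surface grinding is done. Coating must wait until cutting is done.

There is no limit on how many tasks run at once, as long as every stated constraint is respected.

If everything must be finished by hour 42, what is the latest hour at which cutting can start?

Final packaging has no dependents, so it just needs to finish by hour 42. Starting by 42 − 1 = hour 41 achieves that.
Coating feeds into final packaging (must start by hour 41); so coating must finish by hour 41 and therefore start by hour 32.
Surface grinding must finish in time for coating (must start by hour 32, minus 2-hour gap → hour 30); final packaging (must start by hour 41). The tightest is hour 30, so surface grinding must start by 30 − 8 = hour 22.
Deburring has to be done before surface grinding (must start by hour 22). That means finishing by hour 22, i.e. starting by 22 − 6 = hour 16.
Sub-assembly must finish by hour 42; it takes 4 hours, so it must start by 42 − 4 = hour 38.
For cutting: deburring (must start by hour 16); surface grinding (must start by hour 22); coating (must start by hour 32); sub-assembly (must start by hour 38); final packaging (must start by hour 41). The most restrictive is hour 16; with an 8-hour duration, cutting must start by hour 8.

8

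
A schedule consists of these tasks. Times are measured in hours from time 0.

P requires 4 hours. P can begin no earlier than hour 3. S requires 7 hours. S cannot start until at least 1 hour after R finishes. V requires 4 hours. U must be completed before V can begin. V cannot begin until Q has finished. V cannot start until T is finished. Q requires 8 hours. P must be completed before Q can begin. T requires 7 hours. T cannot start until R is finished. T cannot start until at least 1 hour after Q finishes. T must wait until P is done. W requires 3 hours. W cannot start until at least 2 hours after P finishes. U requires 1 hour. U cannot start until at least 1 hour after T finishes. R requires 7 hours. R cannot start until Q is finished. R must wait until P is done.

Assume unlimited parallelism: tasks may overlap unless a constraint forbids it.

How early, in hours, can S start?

After its own release at hour 3, P can start at hour 3 and finishes at hour 7.
Q waits on P (finishes hour 7), so it starts at hour 7 and finishes at 7 + 8 = hour 15.
R has to wait for Q (finishes hour 15); P (finishes hour 7). The latest of these is hour 15, so R runs hour 15 to 15 + 7 = hour 22.
S waits on R (finishes hour 22, plus 1-hour gap → hour 23), so the earliest it can start is hour 23.

23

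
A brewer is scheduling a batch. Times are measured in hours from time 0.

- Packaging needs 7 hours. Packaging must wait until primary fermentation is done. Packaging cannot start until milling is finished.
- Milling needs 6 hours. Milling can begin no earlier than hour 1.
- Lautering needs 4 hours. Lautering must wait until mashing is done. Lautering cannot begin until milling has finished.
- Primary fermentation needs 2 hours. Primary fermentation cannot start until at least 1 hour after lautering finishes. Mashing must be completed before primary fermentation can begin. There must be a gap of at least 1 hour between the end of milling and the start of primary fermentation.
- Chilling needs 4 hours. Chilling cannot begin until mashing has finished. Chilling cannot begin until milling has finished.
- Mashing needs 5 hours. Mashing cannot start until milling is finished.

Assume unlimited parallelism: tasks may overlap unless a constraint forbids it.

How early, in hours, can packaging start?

19

Milling cannot begin until its own release at hour 1. It runs from hour 1 to 1 + 6 = hour 7.
After milling (finishes hour 7), mashing can start at hour 7 and finishes at hour 12.
For lautering: mashing (finishes hour 12); milling (finishes hour 7). Taking the maximum gives a start of hour 12, and it finishes at 12 + 4 = hour 16.
Primary fermentation cannot start until lautering (finishes hour 16, plus 1-hour gap → hour 17); mashing (finishes hour 12); milling (finishes hour 7, plus 1-hour gap → hour 8). The controlling bound is hour 17, so primary fermentation finishes at 17 + 2 = hour 19.
Packaging waits on primary fermentation (finishes hour 19); milling (finishes hour 7). The latest of these is hour 19, which is the earliest packaging can start.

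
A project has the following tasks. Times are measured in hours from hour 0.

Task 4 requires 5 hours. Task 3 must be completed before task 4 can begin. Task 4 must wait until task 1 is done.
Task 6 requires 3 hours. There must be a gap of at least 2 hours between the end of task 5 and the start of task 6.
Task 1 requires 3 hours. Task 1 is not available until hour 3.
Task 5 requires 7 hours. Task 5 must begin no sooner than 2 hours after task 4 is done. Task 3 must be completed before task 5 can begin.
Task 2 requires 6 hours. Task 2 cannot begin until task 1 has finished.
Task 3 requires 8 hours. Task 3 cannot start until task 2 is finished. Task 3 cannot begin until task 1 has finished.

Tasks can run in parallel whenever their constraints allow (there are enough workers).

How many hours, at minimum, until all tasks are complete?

After its own release at hour 3, task 1 can start at hour 3 and finishes at hour 6.
After task 1 (finishes hour 6), task 2 can start at hour 6 and finishes at hour 12.
For task 3: task 2 (finishes hour 12); task 1 (finishes hour 6). Taking the maximum gives a start of hour 12, and it finishes at 12 + 8 = hour 20.
For task 4: task 3 (finishes hour 20); task 1 (finishes hour 6). Taking the maximum gives a start of hour 20, and it finishes at 20 + 5 = hour 25.
Task 5 needs all of task 4 (finishes hour 25, plus 2-hour gap → hour 27); task 3 (finishes hour 20). That puts its earliest start at hour 27; it finishes at 27 + 7 = hour 34.
After task 5 (finishes hour 34, plus 2-hour gap → hour 36), task 6 can start at hour 36 and finishes at hour 39.
All tasks are finished once the last one completes. Finish times: Task 1 at 6, Task 2 at 12, Task 3 at 20, Task 4 at 25, Task 5 at 34, Task 6 at 39. The latest is hour 39.

39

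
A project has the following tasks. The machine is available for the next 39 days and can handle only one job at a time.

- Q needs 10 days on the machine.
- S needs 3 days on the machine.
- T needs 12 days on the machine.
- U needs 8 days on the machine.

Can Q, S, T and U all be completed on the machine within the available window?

Yes

Running back to back, the jobs need 10 + 3 + 12 + 8 = 33 days on the machine.
Since 33 ≤ 39, they fit within the window.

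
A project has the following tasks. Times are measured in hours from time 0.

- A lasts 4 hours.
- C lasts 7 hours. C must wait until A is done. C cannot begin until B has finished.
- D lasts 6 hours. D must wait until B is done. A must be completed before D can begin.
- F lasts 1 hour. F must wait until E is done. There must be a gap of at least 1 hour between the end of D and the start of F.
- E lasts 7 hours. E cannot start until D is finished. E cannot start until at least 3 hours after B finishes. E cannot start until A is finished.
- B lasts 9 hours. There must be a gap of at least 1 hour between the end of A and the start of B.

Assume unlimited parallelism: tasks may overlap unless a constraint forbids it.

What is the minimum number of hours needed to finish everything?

Nothing blocks A, so it runs from hour 0 to hour 4.
After A (finishes hour 4, plus 1-hour gap → hour 5), B can start at hour 5 and finishes at hour 14.
For D: B (finishes hour 14); A (finishes hour 4). Taking the maximum gives a start of hour 14, and it finishes at 14 + 6 = hour 20.
For E: D (finishes hour 20); B (finishes hour 14, plus 3-hour gap → hour 17); A (finishes hour 4). Taking the maximum gives a start of hour 20, and it finishes at 20 + 7 = hour 27.
For F: E (finishes hour 27); D (finishes hour 20, plus 1-hour gap → hour 21). Taking the maximum gives a start of hour 27, and it finishes at 27 + 1 = hour 28.
For C: A (finishes hour 4); B (finishes hour 14). Taking the maximum gives a start of hour 14, and it finishes at 14 + 7 = hour 21.
All tasks are finished once the last one completes. Finish times: A at 4, B at 14, C at 21, D at 20, E at 27, F at 28. The latest is hour 28.

28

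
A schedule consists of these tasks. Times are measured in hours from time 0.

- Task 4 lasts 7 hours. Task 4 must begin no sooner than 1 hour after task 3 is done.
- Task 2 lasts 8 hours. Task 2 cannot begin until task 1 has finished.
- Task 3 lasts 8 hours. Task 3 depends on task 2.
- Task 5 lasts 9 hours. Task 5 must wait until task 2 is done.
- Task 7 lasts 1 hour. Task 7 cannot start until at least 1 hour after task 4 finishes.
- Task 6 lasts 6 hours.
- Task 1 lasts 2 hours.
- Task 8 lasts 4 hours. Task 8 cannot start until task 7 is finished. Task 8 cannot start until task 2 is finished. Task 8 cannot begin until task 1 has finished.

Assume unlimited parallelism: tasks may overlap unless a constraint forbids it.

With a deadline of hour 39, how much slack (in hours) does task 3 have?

7

Nothing blocks task 1, so it runs from hour 0 to hour 2.
Task 2 waits on task 1 (finishes hour 2), so it starts at hour 2 and finishes at 2 + 8 = hour 10.
After task 2 (finishes hour 10), task 3 can start at hour 10 and finishes at hour 18.

Working backward from the deadline:
To finish by hour 39, task 8 (duration 4) must start no later than hour 35.
Task 7 must finish before task 8 (must start by hour 35). With a 1-hour duration, task 7 must start by 35 − 1 = hour 34.
Task 4 feeds into task 7 (must start by hour 34, minus 1-hour gap → hour 33); so task 4 must finish by hour 33 and therefore start by hour 26.
Task 3 has to be done before task 4 (must start by hour 26, minus 1-hour gap → hour 25). That means finishing by hour 25, i.e. starting by 25 − 8 = hour 17.
So task 3 can start as early as hour 10 and as late as hour 17, giving 17 − 10 = 7 hours of slack.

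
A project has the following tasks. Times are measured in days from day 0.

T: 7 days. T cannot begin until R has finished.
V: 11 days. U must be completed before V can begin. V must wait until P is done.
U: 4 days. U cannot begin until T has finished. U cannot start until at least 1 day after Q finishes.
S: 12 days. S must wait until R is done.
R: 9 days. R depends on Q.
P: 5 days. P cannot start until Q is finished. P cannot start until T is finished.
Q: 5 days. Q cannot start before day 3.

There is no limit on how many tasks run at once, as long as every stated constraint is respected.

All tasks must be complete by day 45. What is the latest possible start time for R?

Nothing follows S; the deadline of day 45 is its only limit. It must start by 45 − 12 = day 33.
V must finish by day 45; it takes 11 days, so it must start by 45 − 11 = day 34.
Since V (must start by day 34) depends on it, P must finish by day 34. Backing off its 5-day duration gives a latest start of day 29.
U has to be done before V (must start by day 34). That means finishing by day 34, i.e. starting by 34 − 4 = day 30.
T feeds P (must start by day 29); U (must start by day 30). Taking the minimum, T must finish by day 29 and start by 29 − 7 = day 22.
R feeds S (must start by day 33); T (must start by day 22). Taking the minimum, R must finish by day 22 and start by 22 − 9 = day 13.

13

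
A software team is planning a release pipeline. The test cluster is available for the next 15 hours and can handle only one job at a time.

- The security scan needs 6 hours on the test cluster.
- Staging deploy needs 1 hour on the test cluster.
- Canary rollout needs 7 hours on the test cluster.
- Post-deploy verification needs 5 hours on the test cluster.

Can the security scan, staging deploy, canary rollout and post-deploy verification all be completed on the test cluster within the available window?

No

Running back to back, the jobs need 6 + 1 + 7 + 5 = 19 hours on the test cluster.
Since 19 > 15, they cannot all fit.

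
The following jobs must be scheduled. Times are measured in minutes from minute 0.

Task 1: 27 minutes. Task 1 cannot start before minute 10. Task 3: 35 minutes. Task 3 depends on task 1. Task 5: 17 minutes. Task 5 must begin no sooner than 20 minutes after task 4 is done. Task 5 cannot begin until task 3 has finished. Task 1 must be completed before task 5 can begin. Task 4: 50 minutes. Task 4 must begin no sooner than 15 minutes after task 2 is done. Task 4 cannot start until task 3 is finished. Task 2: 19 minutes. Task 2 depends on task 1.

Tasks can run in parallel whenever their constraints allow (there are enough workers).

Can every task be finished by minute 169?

Yes

Task 1 waits on its own release at minute 10, so it starts at minute 10 and finishes at 10 + 27 = minute 37.
After task 1 (finishes minute 37), task 3 can start at minute 37 and finishes at minute 72.
After task 1 (finishes minute 37), task 2 can start at minute 37 and finishes at minute 56.
Task 4 needs all of task 2 (finishes minute 56, plus 15-minute gap → minute 71); task 3 (finishes minute 72). That puts its earliest start at minute 72; it finishes at 72 + 50 = minute 122.
Task 5 needs all of task 4 (finishes minute 122, plus 20-minute gap → minute 142); task 3 (finishes minute 72); task 1 (finishes minute 37). That puts its earliest start at minute 142; it finishes at 142 + 17 = minute 159.
Every task is finished by minute 159, which is no later than the deadline of 169, so the schedule is feasible.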